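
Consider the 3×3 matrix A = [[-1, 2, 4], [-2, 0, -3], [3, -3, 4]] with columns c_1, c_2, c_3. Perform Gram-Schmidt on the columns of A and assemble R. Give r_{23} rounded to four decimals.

c_1 = (-1, -2, 3); ‖c_1‖ = 3.7417, so e_1 = (-0.2673, -0.5345, 0.8018).
e_1·c_2 = (-0.2673)·2 + (-0.5345)·0 + 0.8018·(-3) = -2.9399.
u_2 = c_2 + 2.9399·e_1 = (1.2143, -1.5714, -0.6429).
‖u_2‖ = 2.0874, so e_2 = (0.5817, -0.7528, -0.3080).
r_{23} = e_2·c_3 = 3.3535.

r_{23} = 3.3535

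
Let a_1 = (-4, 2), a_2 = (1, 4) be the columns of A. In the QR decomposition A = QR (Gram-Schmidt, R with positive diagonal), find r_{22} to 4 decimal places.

r_{22} = 4.0249

q_1 = a_1/‖a_1‖ = (-4, 2)/4.4721 = (-0.8944, 0.4472).
r_{12} = q_1·a_2 = 0.8944.
u_2 = a_2 − 0.8944·q_1 = (1.8000, 3.6000).
r_{22} = ‖u_2‖ = 4.0249.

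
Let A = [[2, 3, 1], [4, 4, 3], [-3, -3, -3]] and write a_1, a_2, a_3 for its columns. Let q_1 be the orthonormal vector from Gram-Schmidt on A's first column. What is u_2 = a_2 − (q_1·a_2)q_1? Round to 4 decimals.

u_2 = (0.8621, -0.2759, 0.2069)

a_1 = (2, 4, -3); ‖a_1‖ = 5.3852, so q_1 = (0.3714, 0.7428, -0.5571).
q_1·a_2 = 0.3714·3 + 0.7428·4 + (-0.5571)·(-3) = 5.7566.
u_2 = a_2 − 5.7566·q_1 = (0.8621, -0.2759, 0.2069).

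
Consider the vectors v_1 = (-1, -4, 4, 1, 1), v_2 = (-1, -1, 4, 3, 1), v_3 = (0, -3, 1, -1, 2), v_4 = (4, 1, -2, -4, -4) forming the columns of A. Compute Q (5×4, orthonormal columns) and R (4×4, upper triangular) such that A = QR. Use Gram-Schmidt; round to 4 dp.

q_1 = v_1/‖v_1‖ = (-1, -4, 4, 1, 1)/5.9161 = (-0.1690, -0.6761, 0.6761, 0.1690, 0.1690).
r_{12} = q_1·v_2 = 4.2258.
u_2 = v_2 − 4.2258·q_1 = (-0.2857, 1.8571, 1.1429, 2.2857, 0.2857).
‖u_2‖ = 3.1848, so q_2 = (-0.0897, 0.5831, 0.3588, 0.7177, 0.0897).
r_{13} = q_1·v_3 = 2.8735; r_{23} = q_2·v_3 = -1.9288.
u_3 = v_3 − 2.8735·q_1 + 1.9288·q_2 = (0.3127, 0.0676, -0.2507, -0.1014, 1.6873).
‖u_3‖ = 1.7385, so q_3 = (0.1798, 0.0389, -0.1442, -0.0583, 0.9705).
r_{14} = q_1·v_4 = -4.0567; r_{24} = q_2·v_4 = -3.7231; r_{34} = q_3·v_4 = -2.6021.
u_4 = v_4 + 4.0567·q_1 + 3.7231·q_2 + 2.6021·q_3 = (3.4483, 0.5294, 1.7036, -0.7940, -0.4548).
‖u_4‖ = 3.9888, so q_4 = (0.8645, 0.1327, 0.4271, -0.1991, -0.1140).

Q = [[-0.1690, -0.0897, 0.1798, 0.8645], [-0.6761, 0.5831, 0.0389, 0.1327], [0.6761, 0.3588, -0.1442, 0.4271], [0.1690, 0.7177, -0.0583, -0.1991], [0.1690, 0.0897, 0.9705, -0.1140]], R = [[5.9161, 4.2258, 2.8735, -4.0567], [0.0000, 3.1848, -1.9288, -3.7231], [0.0000, 0.0000, 1.7385, -2.6021], [0.0000, 0.0000, 0.0000, 3.9888]]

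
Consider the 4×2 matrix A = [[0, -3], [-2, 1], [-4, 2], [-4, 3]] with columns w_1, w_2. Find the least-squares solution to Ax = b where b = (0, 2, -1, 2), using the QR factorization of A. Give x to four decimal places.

w_1 = (0, -2, -4, -4); ‖w_1‖ = 6.0000, so q_1 = (0.0000, -0.3333, -0.6667, -0.6667).
q_1·w_2 = 0.0000·(-3) + (-0.3333)·1 + (-0.6667)·2 + (-0.6667)·3 = -3.6667.
u_2 = w_2 + 3.6667·q_1 = (-3.0000, -0.2222, -0.4444, 0.5556).
‖u_2‖ = 3.0912, so q_2 = (-0.9705, -0.0719, -0.1438, 0.1797).
Qᵀb = (-1.3333, 0.3594).
Back-substitute: x_2 = 0.3594/3.0912 = 0.1163.
x_1 = (-1.3333 + 3.6667·0.1163)/6.0000 = -0.1512.

x = (-0.1512, 0.1163)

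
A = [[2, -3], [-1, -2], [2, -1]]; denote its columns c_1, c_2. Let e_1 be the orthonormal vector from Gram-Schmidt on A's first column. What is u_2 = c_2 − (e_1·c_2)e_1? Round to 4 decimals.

c_1 = (2, -1, 2); ‖c_1‖ = 3.0000, so e_1 = (0.6667, -0.3333, 0.6667).
e_1·c_2 = 0.6667·(-3) + (-0.3333)·(-2) + 0.6667·(-1) = -2.0000.
u_2 = c_2 + 2.0000·e_1 = (-1.6667, -2.6667, 0.3333).

u_2 = (-1.6667, -2.6667, 0.3333)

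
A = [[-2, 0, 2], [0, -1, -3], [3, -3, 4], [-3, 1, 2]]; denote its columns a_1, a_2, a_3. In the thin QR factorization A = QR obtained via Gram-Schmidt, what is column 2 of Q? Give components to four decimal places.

a_1 = (-2, 0, 3, -3); ‖a_1‖ = 4.6904, so e_1 = (-0.4264, 0.0000, 0.6396, -0.6396).
e_1·a_2 = (-0.4264)·0 + 0.0000·(-1) + 0.6396·(-3) + (-0.6396)·1 = -2.5584.
u_2 = a_2 + 2.5584·e_1 = (-1.0909, -1.0000, -1.3636, -0.6364).
‖u_2‖ = 2.1106, so e_2 = (-0.5169, -0.4738, -0.6461, -0.3015).

e_2 = (-0.5169, -0.4738, -0.6461, -0.3015)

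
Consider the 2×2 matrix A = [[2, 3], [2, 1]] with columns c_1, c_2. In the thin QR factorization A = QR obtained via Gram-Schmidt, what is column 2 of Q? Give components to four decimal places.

q_2 = (0.7071, -0.7071)

q_1 = c_1/‖c_1‖ = (2, 2)/2.8284 = (0.7071, 0.7071).
r_{12} = q_1·c_2 = 2.8284.
u_2 = c_2 − 2.8284·q_1 = (1.0000, -1.0000).
‖u_2‖ = 1.4142, so q_2 = (0.7071, -0.7071).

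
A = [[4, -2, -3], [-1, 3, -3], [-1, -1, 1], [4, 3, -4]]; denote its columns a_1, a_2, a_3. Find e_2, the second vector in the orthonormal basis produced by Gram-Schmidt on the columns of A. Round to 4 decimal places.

a_1 = (4, -1, -1, 4); ‖a_1‖ = 5.8310, so e_1 = (0.6860, -0.1715, -0.1715, 0.6860).
e_1·a_2 = 0.6860·(-2) + (-0.1715)·3 + (-0.1715)·(-1) + 0.6860·3 = 0.3430.
u_2 = a_2 − 0.3430·e_1 = (-2.2353, 3.0588, -0.9412, 2.7647).
‖u_2‖ = 4.7836, so e_2 = (-0.4673, 0.6394, -0.1968, 0.5780).

e_2 = (-0.4673, 0.6394, -0.1968, 0.5780)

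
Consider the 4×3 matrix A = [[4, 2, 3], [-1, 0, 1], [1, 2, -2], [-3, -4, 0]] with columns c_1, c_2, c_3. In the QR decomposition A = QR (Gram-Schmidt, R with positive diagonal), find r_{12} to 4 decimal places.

q_1 = c_1/‖c_1‖ = (4, -1, 1, -3)/5.1962 = (0.7698, -0.1925, 0.1925, -0.5774).
r_{12} = q_1·c_2 = 4.2339.

r_{12} = 4.2339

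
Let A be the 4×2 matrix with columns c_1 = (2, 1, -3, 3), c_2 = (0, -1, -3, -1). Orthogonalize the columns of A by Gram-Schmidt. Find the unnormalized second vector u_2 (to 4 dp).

u_2 = (-0.4348, -1.2174, -2.3478, -1.6522)

e_1 = c_1/‖c_1‖ = (2, 1, -3, 3)/4.7958 = (0.4170, 0.2085, -0.6255, 0.6255).
r_{12} = e_1·c_2 = 1.0426.
u_2 = c_2 − 1.0426·e_1 = (-0.4348, -1.2174, -2.3478, -1.6522).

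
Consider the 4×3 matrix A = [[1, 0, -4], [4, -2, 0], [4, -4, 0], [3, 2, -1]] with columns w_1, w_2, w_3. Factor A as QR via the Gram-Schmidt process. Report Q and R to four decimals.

Q = [[0.1543, 0.1062, -0.9790], [0.6172, -0.0708, 0.1531], [0.6172, -0.5664, -0.0093], [0.4629, 0.8142, 0.1345]], R = [[6.4807, -2.7775, -1.0801], [0.0000, 4.0356, -1.2390], [0.0000, 0.0000, 3.7813]]

q_1 = w_1/‖w_1‖ = (1, 4, 4, 3)/6.4807 = (0.1543, 0.6172, 0.6172, 0.4629).
r_{12} = q_1·w_2 = -2.7775.
u_2 = w_2 + 2.7775·q_1 = (0.4286, -0.2857, -2.2857, 3.2857).
‖u_2‖ = 4.0356, so q_2 = (0.1062, -0.0708, -0.5664, 0.8142).
r_{13} = q_1·w_3 = -1.0801; r_{23} = q_2·w_3 = -1.2390.
u_3 = w_3 + 1.0801·q_1 + 1.2390·q_2 = (-3.7018, 0.5789, -0.0351, 0.5088).
‖u_3‖ = 3.7813, so q_3 = (-0.9790, 0.1531, -0.0093, 0.1345).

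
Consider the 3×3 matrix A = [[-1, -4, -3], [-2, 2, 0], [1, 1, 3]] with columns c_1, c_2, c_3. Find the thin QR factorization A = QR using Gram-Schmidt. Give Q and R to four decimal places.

q_1 = c_1/‖c_1‖ = (-1, -2, 1)/2.4495 = (-0.4082, -0.8165, 0.4082).
r_{12} = q_1·c_2 = 0.4082.
u_2 = c_2 − 0.4082·q_1 = (-3.8333, 2.3333, 0.8333).
‖u_2‖ = 4.5644, so q_2 = (-0.8398, 0.5112, 0.1826).
r_{13} = q_1·c_3 = 2.4495; r_{23} = q_2·c_3 = 3.0672.
u_3 = c_3 − 2.4495·q_1 − 3.0672·q_2 = (0.5760, 0.4320, 1.4400).
‖u_3‖ = 1.6100, so q_3 = (0.3578, 0.2683, 0.8944).

Q = [[-0.4082, -0.8398, 0.3578], [-0.8165, 0.5112, 0.2683], [0.4082, 0.1826, 0.8944]], R = [[2.4495, 0.4082, 2.4495], [0.0000, 4.5644, 3.0672], [0.0000, 0.0000, 1.6100]]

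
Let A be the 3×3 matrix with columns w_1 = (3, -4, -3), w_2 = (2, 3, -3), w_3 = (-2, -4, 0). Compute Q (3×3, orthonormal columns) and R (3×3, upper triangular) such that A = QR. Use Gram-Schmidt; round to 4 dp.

w_1 = (3, -4, -3); ‖w_1‖ = 5.8310, so e_1 = (0.5145, -0.6860, -0.5145).
e_1·w_2 = 0.5145·2 + (-0.6860)·3 + (-0.5145)·(-3) = 0.5145.
u_2 = w_2 − 0.5145·e_1 = (1.7353, 3.3529, -2.7353).
‖u_2‖ = 4.6621, so e_2 = (0.3722, 0.7192, -0.5867).
e_1·w_3 = 0.5145·(-2) + (-0.6860)·(-4) + (-0.5145)·0 = 1.7150; e_2·w_3 = 0.3722·(-2) + 0.7192·(-4) + (-0.5867)·0 = -3.6212.
u_3 = w_3 − 1.7150·e_1 + 3.6212·e_2 = (-1.5345, -0.2192, -1.2422).
‖u_3‖ = 1.9864, so e_3 = (-0.7725, -0.1104, -0.6254).

Q = [[0.5145, 0.3722, -0.7725], [-0.6860, 0.7192, -0.1104], [-0.5145, -0.5867, -0.6254]], R = [[5.8310, 0.5145, 1.7150], [0.0000, 4.6621, -3.6212], [0.0000, 0.0000, 1.9864]]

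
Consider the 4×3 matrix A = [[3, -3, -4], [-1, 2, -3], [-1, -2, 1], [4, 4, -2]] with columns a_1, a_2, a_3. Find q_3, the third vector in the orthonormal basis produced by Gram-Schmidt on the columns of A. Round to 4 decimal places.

q_3 = (-0.4525, -0.8760, 0.0874, 0.1423)

a_1 = (3, -1, -1, 4); ‖a_1‖ = 5.1962, so q_1 = (0.5774, -0.1925, -0.1925, 0.7698).
q_1·a_2 = 0.5774·(-3) + (-0.1925)·2 + (-0.1925)·(-2) + 0.7698·4 = 1.3472.
u_2 = a_2 − 1.3472·q_1 = (-3.7778, 2.2593, -1.7407, 2.9630).
‖u_2‖ = 5.5844, so q_2 = (-0.6765, 0.4046, -0.3117, 0.5306).
q_1·a_3 = 0.5774·(-4) + (-0.1925)·(-3) + (-0.1925)·1 + 0.7698·(-2) = -3.4641; q_2·a_3 = (-0.6765)·(-4) + 0.4046·(-3) + (-0.3117)·1 + 0.5306·(-2) = 0.1194.
u_3 = a_3 + 3.4641·q_1 − 0.1194·q_2 = (-1.9192, -3.7150, 0.3705, 0.6033).
‖u_3‖ = 4.2410, so q_3 = (-0.4525, -0.8760, 0.0874, 0.1423).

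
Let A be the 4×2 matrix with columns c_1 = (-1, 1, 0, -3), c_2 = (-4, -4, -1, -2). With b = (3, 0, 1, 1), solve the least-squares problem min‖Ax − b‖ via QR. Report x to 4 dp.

e_1 = c_1/‖c_1‖ = (-1, 1, 0, -3)/3.3166 = (-0.3015, 0.3015, 0.0000, -0.9045).
r_{12} = e_1·c_2 = 1.8091.
u_2 = c_2 − 1.8091·e_1 = (-3.4545, -4.5455, -1.0000, -0.3636).
‖u_2‖ = 5.8075, so e_2 = (-0.5948, -0.7827, -0.1722, -0.0626).
Qᵀb = (-1.8091, -2.0193).
Back-substitute: x_2 = -2.0193/5.8075 = -0.3477.
x_1 = (-1.8091 − 1.8091·(-0.3477))/3.3166 = -0.3558.

x = (-0.3558, -0.3477)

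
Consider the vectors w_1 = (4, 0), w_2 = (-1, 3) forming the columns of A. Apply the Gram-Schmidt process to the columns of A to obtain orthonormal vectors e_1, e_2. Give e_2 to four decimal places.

w_1 = (4, 0); ‖w_1‖ = 4.0000, so e_1 = (1.0000, 0.0000).
e_1·w_2 = 1.0000·(-1) + 0.0000·3 = -1.0000.
u_2 = w_2 + 1.0000·e_1 = (0.0000, 3.0000).
‖u_2‖ = 3.0000, so e_2 = (0.0000, 1.0000).

e_2 = (0.0000, 1.0000)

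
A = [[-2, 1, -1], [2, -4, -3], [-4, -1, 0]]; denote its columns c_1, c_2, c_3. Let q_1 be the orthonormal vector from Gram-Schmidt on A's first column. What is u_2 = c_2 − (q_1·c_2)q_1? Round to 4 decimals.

u_2 = (0.5000, -3.5000, -2.0000)

q_1 = c_1/‖c_1‖ = (-2, 2, -4)/4.8990 = (-0.4082, 0.4082, -0.8165).
r_{12} = q_1·c_2 = -1.2247.
u_2 = c_2 + 1.2247·q_1 = (0.5000, -3.5000, -2.0000).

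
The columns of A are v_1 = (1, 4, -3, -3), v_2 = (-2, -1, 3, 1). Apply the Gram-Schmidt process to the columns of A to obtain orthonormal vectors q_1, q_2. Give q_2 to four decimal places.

v_1 = (1, 4, -3, -3); ‖v_1‖ = 5.9161, so q_1 = (0.1690, 0.6761, -0.5071, -0.5071).
q_1·v_2 = 0.1690·(-2) + 0.6761·(-1) + (-0.5071)·3 + (-0.5071)·1 = -3.0426.
u_2 = v_2 + 3.0426·q_1 = (-1.4857, 1.0571, 1.4571, -0.5429).
‖u_2‖ = 2.3964, so q_2 = (-0.6200, 0.4411, 0.6080, -0.2265).

q_2 = (-0.6200, 0.4411, 0.6080, -0.2265)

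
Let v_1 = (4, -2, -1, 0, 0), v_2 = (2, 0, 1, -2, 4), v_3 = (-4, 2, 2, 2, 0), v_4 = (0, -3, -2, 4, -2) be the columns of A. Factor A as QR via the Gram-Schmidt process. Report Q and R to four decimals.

Q = [[0.8729, 0.1400, 0.1249, -0.4114], [-0.4364, 0.1400, -0.0078, -0.5806], [-0.2182, 0.2801, 0.5150, -0.4843], [0.0000, -0.4201, 0.8194, 0.2421], [0.0000, 0.8402, 0.2185, 0.4478]], R = [[4.5826, 1.5275, -4.8008, 1.7457], [0.0000, 4.7610, -0.5601, -4.3409], [0.0000, 0.0000, 2.1538, 1.8338], [0.0000, 0.0000, 0.0000, 2.7832]]

q_1 = v_1/‖v_1‖ = (4, -2, -1, 0, 0)/4.5826 = (0.8729, -0.4364, -0.2182, 0.0000, 0.0000).
r_{12} = q_1·v_2 = 1.5275.
u_2 = v_2 − 1.5275·q_1 = (0.6667, 0.6667, 1.3333, -2.0000, 4.0000).
‖u_2‖ = 4.7610, so q_2 = (0.1400, 0.1400, 0.2801, -0.4201, 0.8402).
r_{13} = q_1·v_3 = -4.8008; r_{23} = q_2·v_3 = -0.5601.
u_3 = v_3 + 4.8008·q_1 + 0.5601·q_2 = (0.2689, -0.0168, 1.1092, 1.7647, 0.4706).
‖u_3‖ = 2.1538, so q_3 = (0.1249, -0.0078, 0.5150, 0.8194, 0.2185).
r_{14} = q_1·v_4 = 1.7457; r_{24} = q_2·v_4 = -4.3409; r_{34} = q_3·v_4 = 1.8338.
u_4 = v_4 − 1.7457·q_1 + 4.3409·q_2 − 1.8338·q_3 = (-1.1449, -1.6159, -1.3478, 0.6739, 1.2464).
‖u_4‖ = 2.7832, so q_4 = (-0.4114, -0.5806, -0.4843, 0.2421, 0.4478).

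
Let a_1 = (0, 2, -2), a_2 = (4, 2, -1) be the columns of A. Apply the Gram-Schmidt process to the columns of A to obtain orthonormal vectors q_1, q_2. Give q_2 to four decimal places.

q_2 = (0.9847, 0.1231, 0.1231)

a_1 = (0, 2, -2); ‖a_1‖ = 2.8284, so q_1 = (0.0000, 0.7071, -0.7071).
q_1·a_2 = 0.0000·4 + 0.7071·2 + (-0.7071)·(-1) = 2.1213.
u_2 = a_2 − 2.1213·q_1 = (4.0000, 0.5000, 0.5000).
‖u_2‖ = 4.0620, so q_2 = (0.9847, 0.1231, 0.1231).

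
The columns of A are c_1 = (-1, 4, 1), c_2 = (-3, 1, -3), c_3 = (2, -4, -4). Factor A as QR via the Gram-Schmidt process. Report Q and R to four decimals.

c_1 = (-1, 4, 1); ‖c_1‖ = 4.2426, so q_1 = (-0.2357, 0.9428, 0.2357).
q_1·c_2 = (-0.2357)·(-3) + 0.9428·1 + 0.2357·(-3) = 0.9428.
u_2 = c_2 − 0.9428·q_1 = (-2.7778, 0.1111, -3.2222).
‖u_2‖ = 4.2557, so q_2 = (-0.6527, 0.0261, -0.7572).
q_1·c_3 = (-0.2357)·2 + 0.9428·(-4) + 0.2357·(-4) = -5.1854; q_2·c_3 = (-0.6527)·2 + 0.0261·(-4) + (-0.7572)·(-4) = 1.6187.
u_3 = c_3 + 5.1854·q_1 − 1.6187·q_2 = (1.8344, 0.8466, -1.5521).
‖u_3‖ = 2.5477, so q_3 = (0.7200, 0.3323, -0.6092).

Q = [[-0.2357, -0.6527, 0.7200], [0.9428, 0.0261, 0.3323], [0.2357, -0.7572, -0.6092]], R = [[4.2426, 0.9428, -5.1854], [0.0000, 4.2557, 1.6187], [0.0000, 0.0000, 2.5477]]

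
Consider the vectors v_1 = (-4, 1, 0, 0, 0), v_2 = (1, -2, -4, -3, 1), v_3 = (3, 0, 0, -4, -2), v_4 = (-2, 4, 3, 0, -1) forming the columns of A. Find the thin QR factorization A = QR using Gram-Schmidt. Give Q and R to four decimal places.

Q = [[-0.9701, -0.0766, 0.0713, 0.2039], [0.2425, -0.3065, 0.2852, 0.8157], [0.0000, -0.7443, 0.2871, -0.1534], [0.0000, -0.5582, -0.7309, -0.1016], [0.0000, 0.1861, -0.5449, 0.5091]], R = [[4.1231, -1.4552, -2.9104, 2.9104], [0.0000, 5.3742, 1.6309, -3.4916], [0.0000, 0.0000, 4.2273, 2.4046], [0.0000, 0.0000, 0.0000, 1.8857]]

e_1 = v_1/‖v_1‖ = (-4, 1, 0, 0, 0)/4.1231 = (-0.9701, 0.2425, 0.0000, 0.0000, 0.0000).
r_{12} = e_1·v_2 = -1.4552.
u_2 = v_2 + 1.4552·e_1 = (-0.4118, -1.6471, -4.0000, -3.0000, 1.0000).
‖u_2‖ = 5.3742, so e_2 = (-0.0766, -0.3065, -0.7443, -0.5582, 0.1861).
r_{13} = e_1·v_3 = -2.9104; r_{23} = e_2·v_3 = 1.6309.
u_3 = v_3 + 2.9104·e_1 − 1.6309·e_2 = (0.3014, 1.2057, 1.2138, -3.0896, -2.3035).
‖u_3‖ = 4.2273, so e_3 = (0.0713, 0.2852, 0.2871, -0.7309, -0.5449).
r_{14} = e_1·v_4 = 2.9104; r_{24} = e_2·v_4 = -3.4916; r_{34} = e_3·v_4 = 2.4046.
u_4 = v_4 − 2.9104·e_1 + 3.4916·e_2 − 2.4046·e_3 = (0.3845, 1.5382, -0.2893, -0.1916, 0.9600).
‖u_4‖ = 1.8857, so e_4 = (0.2039, 0.8157, -0.1534, -0.1016, 0.5091).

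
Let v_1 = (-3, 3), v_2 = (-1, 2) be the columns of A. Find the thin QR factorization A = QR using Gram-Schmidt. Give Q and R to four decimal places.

v_1 = (-3, 3); ‖v_1‖ = 4.2426, so q_1 = (-0.7071, 0.7071).
q_1·v_2 = (-0.7071)·(-1) + 0.7071·2 = 2.1213.
u_2 = v_2 − 2.1213·q_1 = (0.5000, 0.5000).
‖u_2‖ = 0.7071, so q_2 = (0.7071, 0.7071).

Q = [[-0.7071, 0.7071], [0.7071, 0.7071]], R = [[4.2426, 2.1213], [0.0000, 0.7071]]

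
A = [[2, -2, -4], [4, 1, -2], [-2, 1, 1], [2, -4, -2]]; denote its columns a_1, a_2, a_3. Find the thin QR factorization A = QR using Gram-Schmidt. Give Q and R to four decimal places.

a_1 = (2, 4, -2, 2); ‖a_1‖ = 5.2915, so q_1 = (0.3780, 0.7559, -0.3780, 0.3780).
q_1·a_2 = 0.3780·(-2) + 0.7559·1 + (-0.3780)·1 + 0.3780·(-4) = -1.8898.
u_2 = a_2 + 1.8898·q_1 = (-1.2857, 2.4286, 0.2857, -3.2857).
‖u_2‖ = 4.2929, so q_2 = (-0.2995, 0.5657, 0.0666, -0.7654).
q_1·a_3 = 0.3780·(-4) + 0.7559·(-2) + (-0.3780)·1 + 0.3780·(-2) = -4.1576; q_2·a_3 = (-0.2995)·(-4) + 0.5657·(-2) + 0.0666·1 + (-0.7654)·(-2) = 1.6639.
u_3 = a_3 + 4.1576·q_1 − 1.6639·q_2 = (-1.9302, 0.2016, -0.6822, 0.8450).
‖u_3‖ = 2.2239, so q_3 = (-0.8679, 0.0906, -0.3067, 0.3799).

Q = [[0.3780, -0.2995, -0.8679], [0.7559, 0.5657, 0.0906], [-0.3780, 0.0666, -0.3067], [0.3780, -0.7654, 0.3799]], R = [[5.2915, -1.8898, -4.1576], [0.0000, 4.2929, 1.6639], [0.0000, 0.0000, 2.2239]]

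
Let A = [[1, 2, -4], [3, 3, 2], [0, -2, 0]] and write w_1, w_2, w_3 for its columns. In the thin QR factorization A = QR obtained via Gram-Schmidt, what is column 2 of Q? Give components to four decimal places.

w_1 = (1, 3, 0); ‖w_1‖ = 3.1623, so e_1 = (0.3162, 0.9487, 0.0000).
e_1·w_2 = 0.3162·2 + 0.9487·3 + 0.0000·(-2) = 3.4785.
u_2 = w_2 − 3.4785·e_1 = (0.9000, -0.3000, -2.0000).
‖u_2‖ = 2.2136, so e_2 = (0.4066, -0.1355, -0.9035).

e_2 = (0.4066, -0.1355, -0.9035)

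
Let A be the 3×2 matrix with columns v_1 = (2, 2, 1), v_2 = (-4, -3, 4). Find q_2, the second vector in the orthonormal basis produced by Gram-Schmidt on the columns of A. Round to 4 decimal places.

q_1 = v_1/‖v_1‖ = (2, 2, 1)/3.0000 = (0.6667, 0.6667, 0.3333).
r_{12} = q_1·v_2 = -3.3333.
u_2 = v_2 + 3.3333·q_1 = (-1.7778, -0.7778, 5.1111).
‖u_2‖ = 5.4671, so q_2 = (-0.3252, -0.1423, 0.9349).

q_2 = (-0.3252, -0.1423, 0.9349)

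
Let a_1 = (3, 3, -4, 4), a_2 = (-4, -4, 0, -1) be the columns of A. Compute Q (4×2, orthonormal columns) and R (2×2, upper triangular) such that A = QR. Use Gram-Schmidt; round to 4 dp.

a_1 = (3, 3, -4, 4); ‖a_1‖ = 7.0711, so q_1 = (0.4243, 0.4243, -0.5657, 0.5657).
q_1·a_2 = 0.4243·(-4) + 0.4243·(-4) + (-0.5657)·0 + 0.5657·(-1) = -3.9598.
u_2 = a_2 + 3.9598·q_1 = (-2.3200, -2.3200, -2.2400, 1.2400).
‖u_2‖ = 4.1617, so q_2 = (-0.5575, -0.5575, -0.5382, 0.2980).

Q = [[0.4243, -0.5575], [0.4243, -0.5575], [-0.5657, -0.5382], [0.5657, 0.2980]], R = [[7.0711, -3.9598], [0.0000, 4.1617]]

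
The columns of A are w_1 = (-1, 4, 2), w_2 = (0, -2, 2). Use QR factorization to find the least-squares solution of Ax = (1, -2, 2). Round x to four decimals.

w_1 = (-1, 4, 2); ‖w_1‖ = 4.5826, so q_1 = (-0.2182, 0.8729, 0.4364).
q_1·w_2 = (-0.2182)·0 + 0.8729·(-2) + 0.4364·2 = -0.8729.
u_2 = w_2 + 0.8729·q_1 = (-0.1905, -1.2381, 2.3810).
‖u_2‖ = 2.6904, so q_2 = (-0.0708, -0.4602, 0.8850).
Qᵀb = (-1.0911, 2.6196).
Back-substitute: x_2 = 2.6196/2.6904 = 0.9737.
x_1 = (-1.0911 + 0.8729·0.9737)/4.5826 = -0.0526.

x = (-0.0526, 0.9737)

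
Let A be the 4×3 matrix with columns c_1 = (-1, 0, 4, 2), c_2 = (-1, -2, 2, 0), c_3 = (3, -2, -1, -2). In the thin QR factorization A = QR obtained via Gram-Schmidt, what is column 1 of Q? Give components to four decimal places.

e_1 = (-0.2182, 0.0000, 0.8729, 0.4364)

c_1 = (-1, 0, 4, 2); ‖c_1‖ = 4.5826, so e_1 = (-0.2182, 0.0000, 0.8729, 0.4364).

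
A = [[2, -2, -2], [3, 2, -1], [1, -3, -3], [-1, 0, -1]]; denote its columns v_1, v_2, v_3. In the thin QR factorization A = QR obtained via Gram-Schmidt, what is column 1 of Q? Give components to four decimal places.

q_1 = (0.5164, 0.7746, 0.2582, -0.2582)

v_1 = (2, 3, 1, -1); ‖v_1‖ = 3.8730, so q_1 = (0.5164, 0.7746, 0.2582, -0.2582).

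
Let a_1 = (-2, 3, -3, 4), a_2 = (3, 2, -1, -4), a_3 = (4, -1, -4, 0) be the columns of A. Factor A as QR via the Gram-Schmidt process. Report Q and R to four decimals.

a_1 = (-2, 3, -3, 4); ‖a_1‖ = 6.1644, so q_1 = (-0.3244, 0.4867, -0.4867, 0.6489).
q_1·a_2 = (-0.3244)·3 + 0.4867·2 + (-0.4867)·(-1) + 0.6489·(-4) = -2.1089.
u_2 = a_2 + 2.1089·q_1 = (2.3158, 3.0263, -2.0263, -2.6316).
‖u_2‖ = 5.0550, so q_2 = (0.4581, 0.5987, -0.4009, -0.5206).
q_1·a_3 = (-0.3244)·4 + 0.4867·(-1) + (-0.4867)·(-4) + 0.6489·0 = 0.1622; q_2·a_3 = 0.4581·4 + 0.5987·(-1) + (-0.4009)·(-4) + (-0.5206)·0 = 2.8372.
u_3 = a_3 − 0.1622·q_1 − 2.8372·q_2 = (2.7528, -2.7775, -2.7837, 1.3718).
‖u_3‖ = 4.9924, so q_3 = (0.5514, -0.5564, -0.5576, 0.2748).

Q = [[-0.3244, 0.4581, 0.5514], [0.4867, 0.5987, -0.5564], [-0.4867, -0.4009, -0.5576], [0.6489, -0.5206, 0.2748]], R = [[6.1644, -2.1089, 0.1622], [0.0000, 5.0550, 2.8372], [0.0000, 0.0000, 4.9924]]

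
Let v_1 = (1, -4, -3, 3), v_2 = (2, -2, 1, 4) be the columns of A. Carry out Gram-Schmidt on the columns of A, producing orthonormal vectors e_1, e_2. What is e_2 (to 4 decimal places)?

e_2 = (0.3802, 0.0447, 0.6859, 0.6188)

v_1 = (1, -4, -3, 3); ‖v_1‖ = 5.9161, so e_1 = (0.1690, -0.6761, -0.5071, 0.5071).
e_1·v_2 = 0.1690·2 + (-0.6761)·(-2) + (-0.5071)·1 + 0.5071·4 = 3.2116.
u_2 = v_2 − 3.2116·e_1 = (1.4571, 0.1714, 2.6286, 2.3714).
‖u_2‖ = 3.8322, so e_2 = (0.3802, 0.0447, 0.6859, 0.6188).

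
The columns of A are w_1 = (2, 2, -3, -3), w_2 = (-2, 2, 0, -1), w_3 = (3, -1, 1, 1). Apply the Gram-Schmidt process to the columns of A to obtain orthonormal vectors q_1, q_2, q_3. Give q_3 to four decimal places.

q_1 = w_1/‖w_1‖ = (2, 2, -3, -3)/5.0990 = (0.3922, 0.3922, -0.5883, -0.5883).
r_{12} = q_1·w_2 = 0.5883.
u_2 = w_2 − 0.5883·q_1 = (-2.2308, 1.7692, 0.3462, -0.6538).
‖u_2‖ = 2.9417, so q_2 = (-0.7583, 0.6014, 0.1177, -0.2223).
r_{13} = q_1·w_3 = -0.3922; r_{23} = q_2·w_3 = -2.9810.
u_3 = w_3 + 0.3922·q_1 + 2.9810·q_2 = (0.8933, 0.9467, 1.1200, 0.1067).
‖u_3‖ = 1.7205, so q_3 = (0.5192, 0.5502, 0.6510, 0.0620).

q_3 = (0.5192, 0.5502, 0.6510, 0.0620)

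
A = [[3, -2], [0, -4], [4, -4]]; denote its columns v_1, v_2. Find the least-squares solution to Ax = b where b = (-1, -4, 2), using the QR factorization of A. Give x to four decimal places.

x = (0.9615, 0.8654)

v_1 = (3, 0, 4); ‖v_1‖ = 5.0000, so q_1 = (0.6000, 0.0000, 0.8000).
q_1·v_2 = 0.6000·(-2) + 0.0000·(-4) + 0.8000·(-4) = -4.4000.
u_2 = v_2 + 4.4000·q_1 = (0.6400, -4.0000, -0.4800).
‖u_2‖ = 4.0792, so q_2 = (0.1569, -0.9806, -0.1177).
Qᵀb = (1.0000, 3.5301).
Back-substitute: x_2 = 3.5301/4.0792 = 0.8654.
x_1 = (1.0000 + 4.4000·0.8654)/5.0000 = 0.9615.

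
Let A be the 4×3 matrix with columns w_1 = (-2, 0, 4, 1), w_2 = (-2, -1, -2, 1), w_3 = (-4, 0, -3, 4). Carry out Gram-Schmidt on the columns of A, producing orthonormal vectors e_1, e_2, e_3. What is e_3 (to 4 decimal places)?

w_1 = (-2, 0, 4, 1); ‖w_1‖ = 4.5826, so e_1 = (-0.4364, 0.0000, 0.8729, 0.2182).
e_1·w_2 = (-0.4364)·(-2) + 0.0000·(-1) + 0.8729·(-2) + 0.2182·1 = -0.6547.
u_2 = w_2 + 0.6547·e_1 = (-2.2857, -1.0000, -1.4286, 1.1429).
‖u_2‖ = 3.0938, so e_2 = (-0.7388, -0.3232, -0.4618, 0.3694).
e_1·w_3 = (-0.4364)·(-4) + 0.0000·0 + 0.8729·(-3) + 0.2182·4 = 0.0000; e_2·w_3 = (-0.7388)·(-4) + (-0.3232)·0 + (-0.4618)·(-3) + 0.3694·4 = 5.8181.
u_3 = w_3 + 0.0000·e_1 − 5.8181·e_2 = (0.2985, 1.8806, -0.3134, 1.8507).
‖u_3‖ = 2.6738, so e_3 = (0.1116, 0.7033, -0.1172, 0.6922).

e_3 = (0.1116, 0.7033, -0.1172, 0.6922)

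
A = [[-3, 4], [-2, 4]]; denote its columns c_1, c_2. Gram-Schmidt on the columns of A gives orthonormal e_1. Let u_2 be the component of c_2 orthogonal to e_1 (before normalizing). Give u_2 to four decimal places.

e_1 = c_1/‖c_1‖ = (-3, -2)/3.6056 = (-0.8321, -0.5547).
r_{12} = e_1·c_2 = -5.5470.
u_2 = c_2 + 5.5470·e_1 = (-0.6154, 0.9231).

u_2 = (-0.6154, 0.9231)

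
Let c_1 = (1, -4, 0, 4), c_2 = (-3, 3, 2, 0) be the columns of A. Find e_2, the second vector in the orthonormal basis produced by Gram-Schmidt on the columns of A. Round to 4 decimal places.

e_2 = (-0.6533, 0.3033, 0.5133, 0.4666)

c_1 = (1, -4, 0, 4); ‖c_1‖ = 5.7446, so e_1 = (0.1741, -0.6963, 0.0000, 0.6963).
e_1·c_2 = 0.1741·(-3) + (-0.6963)·3 + 0.0000·2 + 0.6963·0 = -2.6112.
u_2 = c_2 + 2.6112·e_1 = (-2.5455, 1.1818, 2.0000, 1.8182).
‖u_2‖ = 3.8964, so e_2 = (-0.6533, 0.3033, 0.5133, 0.4666).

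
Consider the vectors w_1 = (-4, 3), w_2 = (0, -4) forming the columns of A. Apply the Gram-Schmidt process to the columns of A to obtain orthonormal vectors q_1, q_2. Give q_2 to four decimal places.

q_1 = w_1/‖w_1‖ = (-4, 3)/5.0000 = (-0.8000, 0.6000).
r_{12} = q_1·w_2 = -2.4000.
u_2 = w_2 + 2.4000·q_1 = (-1.9200, -2.5600).
‖u_2‖ = 3.2000, so q_2 = (-0.6000, -0.8000).

q_2 = (-0.6000, -0.8000)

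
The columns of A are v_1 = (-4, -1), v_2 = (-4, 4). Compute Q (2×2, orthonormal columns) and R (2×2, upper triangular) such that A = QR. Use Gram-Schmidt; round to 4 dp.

Q = [[-0.9701, -0.2425], [-0.2425, 0.9701]], R = [[4.1231, 2.9104], [0.0000, 4.8507]]

v_1 = (-4, -1); ‖v_1‖ = 4.1231, so e_1 = (-0.9701, -0.2425).
e_1·v_2 = (-0.9701)·(-4) + (-0.2425)·4 = 2.9104.
u_2 = v_2 − 2.9104·e_1 = (-1.1765, 4.7059).
‖u_2‖ = 4.8507, so e_2 = (-0.2425, 0.9701).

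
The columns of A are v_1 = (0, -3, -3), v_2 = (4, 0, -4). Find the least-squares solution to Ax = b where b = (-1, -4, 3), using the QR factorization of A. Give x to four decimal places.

v_1 = (0, -3, -3); ‖v_1‖ = 4.2426, so e_1 = (0.0000, -0.7071, -0.7071).
e_1·v_2 = 0.0000·4 + (-0.7071)·0 + (-0.7071)·(-4) = 2.8284.
u_2 = v_2 − 2.8284·e_1 = (4.0000, 2.0000, -2.0000).
‖u_2‖ = 4.8990, so e_2 = (0.8165, 0.4082, -0.4082).
Qᵀb = (0.7071, -3.6742).
Back-substitute: x_2 = -3.6742/4.8990 = -0.7500.
x_1 = (0.7071 − 2.8284·(-0.7500))/4.2426 = 0.6667.

x = (0.6667, -0.7500)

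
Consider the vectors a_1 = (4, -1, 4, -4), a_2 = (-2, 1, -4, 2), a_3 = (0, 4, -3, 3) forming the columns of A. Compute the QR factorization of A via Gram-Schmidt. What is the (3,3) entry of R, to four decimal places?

e_1 = a_1/‖a_1‖ = (4, -1, 4, -4)/7.0000 = (0.5714, -0.1429, 0.5714, -0.5714).
r_{12} = e_1·a_2 = -4.7143.
u_2 = a_2 + 4.7143·e_1 = (0.6939, 0.3265, -1.3061, -0.6939).
‖u_2‖ = 1.6660, so e_2 = (0.4165, 0.1960, -0.7840, -0.4165).
r_{13} = e_1·a_3 = -4.0000; r_{23} = e_2·a_3 = 1.8865.
u_3 = a_3 + 4.0000·e_1 − 1.8865·e_2 = (1.5000, 3.0588, 0.7647, 1.5000).
r_{33} = ‖u_3‖ = 3.8002.

r_{33} = 3.8002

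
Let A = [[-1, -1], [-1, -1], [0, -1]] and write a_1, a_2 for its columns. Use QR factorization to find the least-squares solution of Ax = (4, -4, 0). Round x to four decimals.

a_1 = (-1, -1, 0); ‖a_1‖ = 1.4142, so q_1 = (-0.7071, -0.7071, 0.0000).
q_1·a_2 = (-0.7071)·(-1) + (-0.7071)·(-1) + 0.0000·(-1) = 1.4142.
u_2 = a_2 − 1.4142·q_1 = (0.0000, 0.0000, -1.0000).
‖u_2‖ = 1.0000, so q_2 = (0.0000, 0.0000, -1.0000).
Qᵀb = (0.0000, 0.0000).
Back-substitute: x_2 = 0.0000/1.0000 = 0.0000.
x_1 = (0.0000 − 1.4142·0.0000)/1.4142 = 0.0000.

x = (0.0000, 0.0000)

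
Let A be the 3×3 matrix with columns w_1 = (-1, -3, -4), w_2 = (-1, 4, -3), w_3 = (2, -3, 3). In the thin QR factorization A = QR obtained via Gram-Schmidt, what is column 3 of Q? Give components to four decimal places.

w_1 = (-1, -3, -4); ‖w_1‖ = 5.0990, so e_1 = (-0.1961, -0.5883, -0.7845).
e_1·w_2 = (-0.1961)·(-1) + (-0.5883)·4 + (-0.7845)·(-3) = 0.1961.
u_2 = w_2 − 0.1961·e_1 = (-0.9615, 4.1154, -2.8462).
‖u_2‖ = 5.0952, so e_2 = (-0.1887, 0.8077, -0.5586).
e_1·w_3 = (-0.1961)·2 + (-0.5883)·(-3) + (-0.7845)·3 = -0.9806; e_2·w_3 = (-0.1887)·2 + 0.8077·(-3) + (-0.5586)·3 = -4.4763.
u_3 = w_3 + 0.9806·e_1 + 4.4763·e_2 = (0.9630, 0.0385, -0.2696).
‖u_3‖ = 1.0007, so e_3 = (0.9623, 0.0385, -0.2694).

e_3 = (0.9623, 0.0385, -0.2694)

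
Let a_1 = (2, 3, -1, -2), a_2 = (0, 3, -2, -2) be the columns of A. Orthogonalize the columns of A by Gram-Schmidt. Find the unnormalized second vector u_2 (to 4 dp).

u_2 = (-1.6667, 0.5000, -1.1667, -0.3333)

a_1 = (2, 3, -1, -2); ‖a_1‖ = 4.2426, so q_1 = (0.4714, 0.7071, -0.2357, -0.4714).
q_1·a_2 = 0.4714·0 + 0.7071·3 + (-0.2357)·(-2) + (-0.4714)·(-2) = 3.5355.
u_2 = a_2 − 3.5355·q_1 = (-1.6667, 0.5000, -1.1667, -0.3333).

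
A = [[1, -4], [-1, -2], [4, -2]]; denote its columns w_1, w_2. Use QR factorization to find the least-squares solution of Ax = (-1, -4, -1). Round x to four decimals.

x = (0.3494, 0.7289)

w_1 = (1, -1, 4); ‖w_1‖ = 4.2426, so q_1 = (0.2357, -0.2357, 0.9428).
q_1·w_2 = 0.2357·(-4) + (-0.2357)·(-2) + 0.9428·(-2) = -2.3570.
u_2 = w_2 + 2.3570·q_1 = (-3.4444, -2.5556, 0.2222).
‖u_2‖ = 4.2947, so q_2 = (-0.8020, -0.5950, 0.0517).
Qᵀb = (-0.2357, 3.1305).
Back-substitute: x_2 = 3.1305/4.2947 = 0.7289.
x_1 = (-0.2357 + 2.3570·0.7289)/4.2426 = 0.3494.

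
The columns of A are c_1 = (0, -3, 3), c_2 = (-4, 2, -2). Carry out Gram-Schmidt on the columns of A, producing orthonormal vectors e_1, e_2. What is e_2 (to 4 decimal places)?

e_1 = c_1/‖c_1‖ = (0, -3, 3)/4.2426 = (0.0000, -0.7071, 0.7071).
r_{12} = e_1·c_2 = -2.8284.
u_2 = c_2 + 2.8284·e_1 = (-4.0000, 0.0000, 0.0000).
‖u_2‖ = 4.0000, so e_2 = (-1.0000, 0.0000, 0.0000).

e_2 = (-1.0000, 0.0000, 0.0000)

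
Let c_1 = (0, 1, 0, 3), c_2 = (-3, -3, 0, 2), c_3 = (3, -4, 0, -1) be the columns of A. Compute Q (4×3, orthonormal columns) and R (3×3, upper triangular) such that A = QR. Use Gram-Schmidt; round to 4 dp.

q_1 = c_1/‖c_1‖ = (0, 1, 0, 3)/3.1623 = (0.0000, 0.3162, 0.0000, 0.9487).
r_{12} = q_1·c_2 = 0.9487.
u_2 = c_2 − 0.9487·q_1 = (-3.0000, -3.3000, 0.0000, 1.1000).
‖u_2‖ = 4.5935, so q_2 = (-0.6531, -0.7184, 0.0000, 0.2395).
r_{13} = q_1·c_3 = -2.2136; r_{23} = q_2·c_3 = 0.6749.
u_3 = c_3 + 2.2136·q_1 − 0.6749·q_2 = (3.4408, -2.8152, 0.0000, 0.9384).
‖u_3‖ = 4.5436, so q_3 = (0.7573, -0.6196, 0.0000, 0.2065).

Q = [[0.0000, -0.6531, 0.7573], [0.3162, -0.7184, -0.6196], [0.0000, 0.0000, 0.0000], [0.9487, 0.2395, 0.2065]], R = [[3.1623, 0.9487, -2.2136], [0.0000, 4.5935, 0.6749], [0.0000, 0.0000, 4.5436]]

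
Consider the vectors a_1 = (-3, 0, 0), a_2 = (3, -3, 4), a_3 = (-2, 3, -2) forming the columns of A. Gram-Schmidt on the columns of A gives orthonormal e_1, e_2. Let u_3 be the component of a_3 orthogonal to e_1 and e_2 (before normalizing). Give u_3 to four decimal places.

a_1 = (-3, 0, 0); ‖a_1‖ = 3.0000, so e_1 = (-1.0000, 0.0000, 0.0000).
e_1·a_2 = (-1.0000)·3 + 0.0000·(-3) + 0.0000·4 = -3.0000.
u_2 = a_2 + 3.0000·e_1 = (0.0000, -3.0000, 4.0000).
‖u_2‖ = 5.0000, so e_2 = (0.0000, -0.6000, 0.8000).
e_1·a_3 = (-1.0000)·(-2) + 0.0000·3 + 0.0000·(-2) = 2.0000; e_2·a_3 = 0.0000·(-2) + (-0.6000)·3 + 0.8000·(-2) = -3.4000.
u_3 = a_3 − 2.0000·e_1 + 3.4000·e_2 = (0.0000, 0.9600, 0.7200).

u_3 = (0.0000, 0.9600, 0.7200)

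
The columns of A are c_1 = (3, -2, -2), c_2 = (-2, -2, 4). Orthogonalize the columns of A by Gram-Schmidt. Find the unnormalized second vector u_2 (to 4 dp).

u_2 = (-0.2353, -3.1765, 2.8235)

c_1 = (3, -2, -2); ‖c_1‖ = 4.1231, so q_1 = (0.7276, -0.4851, -0.4851).
q_1·c_2 = 0.7276·(-2) + (-0.4851)·(-2) + (-0.4851)·4 = -2.4254.
u_2 = c_2 + 2.4254·q_1 = (-0.2353, -3.1765, 2.8235).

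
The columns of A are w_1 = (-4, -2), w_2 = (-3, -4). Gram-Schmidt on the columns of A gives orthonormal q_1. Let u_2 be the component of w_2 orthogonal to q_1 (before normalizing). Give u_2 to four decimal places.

u_2 = (1.0000, -2.0000)

q_1 = w_1/‖w_1‖ = (-4, -2)/4.4721 = (-0.8944, -0.4472).
r_{12} = q_1·w_2 = 4.4721.
u_2 = w_2 − 4.4721·q_1 = (1.0000, -2.0000).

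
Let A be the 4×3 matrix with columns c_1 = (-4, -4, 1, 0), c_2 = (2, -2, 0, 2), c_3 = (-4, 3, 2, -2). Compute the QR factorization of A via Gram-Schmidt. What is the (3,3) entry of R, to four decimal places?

r_{33} = 2.2156

c_1 = (-4, -4, 1, 0); ‖c_1‖ = 5.7446, so q_1 = (-0.6963, -0.6963, 0.1741, 0.0000).
q_1·c_2 = (-0.6963)·2 + (-0.6963)·(-2) + 0.1741·0 + 0.0000·2 = 0.0000.
u_2 = c_2 + 0.0000·q_1 = (2.0000, -2.0000, 0.0000, 2.0000).
‖u_2‖ = 3.4641, so q_2 = (0.5774, -0.5774, 0.0000, 0.5774).
q_1·c_3 = (-0.6963)·(-4) + (-0.6963)·3 + 0.1741·2 + 0.0000·(-2) = 1.0445; q_2·c_3 = 0.5774·(-4) + (-0.5774)·3 + 0.0000·2 + 0.5774·(-2) = -5.1962.
u_3 = c_3 − 1.0445·q_1 + 5.1962·q_2 = (-0.2727, 0.7273, 1.8182, 1.0000).
r_{33} = ‖u_3‖ = 2.2156.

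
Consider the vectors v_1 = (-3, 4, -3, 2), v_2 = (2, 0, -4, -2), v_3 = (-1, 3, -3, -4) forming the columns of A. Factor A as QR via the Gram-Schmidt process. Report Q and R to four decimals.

q_1 = v_1/‖v_1‖ = (-3, 4, -3, 2)/6.1644 = (-0.4867, 0.6489, -0.4867, 0.3244).
r_{12} = q_1·v_2 = 0.3244.
u_2 = v_2 − 0.3244·q_1 = (2.1579, -0.2105, -3.8421, -2.1053).
‖u_2‖ = 4.8882, so q_2 = (0.4414, -0.0431, -0.7860, -0.4307).
r_{13} = q_1·v_3 = 2.5955; r_{23} = q_2·v_3 = 3.5100.
u_3 = v_3 − 2.5955·q_1 − 3.5100·q_2 = (-1.2863, 1.4670, 1.0220, -3.3304).
‖u_3‖ = 3.9928, so q_3 = (-0.3222, 0.3674, 0.2560, -0.8341).

Q = [[-0.4867, 0.4414, -0.3222], [0.6489, -0.0431, 0.3674], [-0.4867, -0.7860, 0.2560], [0.3244, -0.4307, -0.8341]], R = [[6.1644, 0.3244, 2.5955], [0.0000, 4.8882, 3.5100], [0.0000, 0.0000, 3.9928]]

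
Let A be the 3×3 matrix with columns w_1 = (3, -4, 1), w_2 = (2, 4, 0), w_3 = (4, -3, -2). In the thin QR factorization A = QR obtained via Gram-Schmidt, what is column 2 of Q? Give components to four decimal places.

w_1 = (3, -4, 1); ‖w_1‖ = 5.0990, so e_1 = (0.5883, -0.7845, 0.1961).
e_1·w_2 = 0.5883·2 + (-0.7845)·4 + 0.1961·0 = -1.9612.
u_2 = w_2 + 1.9612·e_1 = (3.1538, 2.4615, 0.3846).
‖u_2‖ = 4.0192, so e_2 = (0.7847, 0.6124, 0.0957).

e_2 = (0.7847, 0.6124, 0.0957)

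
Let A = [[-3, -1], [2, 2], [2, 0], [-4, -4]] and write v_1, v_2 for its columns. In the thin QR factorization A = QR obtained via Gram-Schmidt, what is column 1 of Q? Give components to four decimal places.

v_1 = (-3, 2, 2, -4); ‖v_1‖ = 5.7446, so q_1 = (-0.5222, 0.3482, 0.3482, -0.6963).

q_1 = (-0.5222, 0.3482, 0.3482, -0.6963)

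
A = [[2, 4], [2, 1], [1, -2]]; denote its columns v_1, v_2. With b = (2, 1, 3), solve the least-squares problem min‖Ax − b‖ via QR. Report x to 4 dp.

x = (1.3200, -0.3600)

v_1 = (2, 2, 1); ‖v_1‖ = 3.0000, so e_1 = (0.6667, 0.6667, 0.3333).
e_1·v_2 = 0.6667·4 + 0.6667·1 + 0.3333·(-2) = 2.6667.
u_2 = v_2 − 2.6667·e_1 = (2.2222, -0.7778, -2.8889).
‖u_2‖ = 3.7268, so e_2 = (0.5963, -0.2087, -0.7752).
Qᵀb = (3.0000, -1.3416).
Back-substitute: x_2 = -1.3416/3.7268 = -0.3600.
x_1 = (3.0000 − 2.6667·(-0.3600))/3.0000 = 1.3200.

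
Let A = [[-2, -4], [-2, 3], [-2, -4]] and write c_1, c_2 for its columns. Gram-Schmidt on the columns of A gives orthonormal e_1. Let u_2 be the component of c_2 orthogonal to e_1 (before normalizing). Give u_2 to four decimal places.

u_2 = (-2.3333, 4.6667, -2.3333)

c_1 = (-2, -2, -2); ‖c_1‖ = 3.4641, so e_1 = (-0.5774, -0.5774, -0.5774).
e_1·c_2 = (-0.5774)·(-4) + (-0.5774)·3 + (-0.5774)·(-4) = 2.8868.
u_2 = c_2 − 2.8868·e_1 = (-2.3333, 4.6667, -2.3333).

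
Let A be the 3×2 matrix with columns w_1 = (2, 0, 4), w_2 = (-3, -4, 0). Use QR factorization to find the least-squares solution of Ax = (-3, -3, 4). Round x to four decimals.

w_1 = (2, 0, 4); ‖w_1‖ = 4.4721, so e_1 = (0.4472, 0.0000, 0.8944).
e_1·w_2 = 0.4472·(-3) + 0.0000·(-4) + 0.8944·0 = -1.3416.
u_2 = w_2 + 1.3416·e_1 = (-2.4000, -4.0000, 1.2000).
‖u_2‖ = 4.8166, so e_2 = (-0.4983, -0.8305, 0.2491).
Qᵀb = (2.2361, 4.9827).
Back-substitute: x_2 = 4.9827/4.8166 = 1.0345.
x_1 = (2.2361 + 1.3416·1.0345)/4.4721 = 0.8103.

x = (0.8103, 1.0345)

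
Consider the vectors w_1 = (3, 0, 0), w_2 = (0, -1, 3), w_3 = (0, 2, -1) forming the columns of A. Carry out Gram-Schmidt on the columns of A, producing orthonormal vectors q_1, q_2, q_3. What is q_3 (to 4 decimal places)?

q_1 = w_1/‖w_1‖ = (3, 0, 0)/3.0000 = (1.0000, 0.0000, 0.0000).
r_{12} = q_1·w_2 = 0.0000.
u_2 = w_2 + 0.0000·q_1 = (0.0000, -1.0000, 3.0000).
‖u_2‖ = 3.1623, so q_2 = (0.0000, -0.3162, 0.9487).
r_{13} = q_1·w_3 = 0.0000; r_{23} = q_2·w_3 = -1.5811.
u_3 = w_3 + 0.0000·q_1 + 1.5811·q_2 = (0.0000, 1.5000, 0.5000).
‖u_3‖ = 1.5811, so q_3 = (0.0000, 0.9487, 0.3162).

q_3 = (0.0000, 0.9487, 0.3162)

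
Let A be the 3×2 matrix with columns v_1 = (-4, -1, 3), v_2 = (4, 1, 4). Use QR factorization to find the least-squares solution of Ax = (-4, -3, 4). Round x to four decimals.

v_1 = (-4, -1, 3); ‖v_1‖ = 5.0990, so e_1 = (-0.7845, -0.1961, 0.5883).
e_1·v_2 = (-0.7845)·4 + (-0.1961)·1 + 0.5883·4 = -0.9806.
u_2 = v_2 + 0.9806·e_1 = (3.2308, 0.8077, 4.5769).
‖u_2‖ = 5.6603, so e_2 = (0.5708, 0.1427, 0.8086).
Qᵀb = (6.0796, 0.5232).
Back-substitute: x_2 = 0.5232/5.6603 = 0.0924.
x_1 = (6.0796 + 0.9806·0.0924)/5.0990 = 1.2101.

x = (1.2101, 0.0924)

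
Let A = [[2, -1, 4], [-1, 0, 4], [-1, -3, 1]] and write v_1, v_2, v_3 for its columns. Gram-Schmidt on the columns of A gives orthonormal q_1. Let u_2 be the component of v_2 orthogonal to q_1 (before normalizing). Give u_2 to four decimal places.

q_1 = v_1/‖v_1‖ = (2, -1, -1)/2.4495 = (0.8165, -0.4082, -0.4082).
r_{12} = q_1·v_2 = 0.4082.
u_2 = v_2 − 0.4082·q_1 = (-1.3333, 0.1667, -2.8333).

u_2 = (-1.3333, 0.1667, -2.8333)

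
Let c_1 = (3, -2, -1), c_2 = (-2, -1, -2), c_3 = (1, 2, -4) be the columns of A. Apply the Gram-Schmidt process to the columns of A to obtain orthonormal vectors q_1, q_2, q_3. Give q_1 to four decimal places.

q_1 = c_1/‖c_1‖ = (3, -2, -1)/3.7417 = (0.8018, -0.5345, -0.2673).

q_1 = (0.8018, -0.5345, -0.2673)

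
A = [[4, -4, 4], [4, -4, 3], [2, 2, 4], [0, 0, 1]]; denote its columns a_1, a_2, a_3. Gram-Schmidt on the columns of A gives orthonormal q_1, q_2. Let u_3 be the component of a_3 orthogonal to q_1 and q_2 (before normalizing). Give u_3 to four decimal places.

a_1 = (4, 4, 2, 0); ‖a_1‖ = 6.0000, so q_1 = (0.6667, 0.6667, 0.3333, 0.0000).
q_1·a_2 = 0.6667·(-4) + 0.6667·(-4) + 0.3333·2 + 0.0000·0 = -4.6667.
u_2 = a_2 + 4.6667·q_1 = (-0.8889, -0.8889, 3.5556, 0.0000).
‖u_2‖ = 3.7712, so q_2 = (-0.2357, -0.2357, 0.9428, 0.0000).
q_1·a_3 = 0.6667·4 + 0.6667·3 + 0.3333·4 + 0.0000·1 = 6.0000; q_2·a_3 = (-0.2357)·4 + (-0.2357)·3 + 0.9428·4 + 0.0000·1 = 2.1213.
u_3 = a_3 − 6.0000·q_1 − 2.1213·q_2 = (0.5000, -0.5000, 0.0000, 1.0000).

u_3 = (0.5000, -0.5000, 0.0000, 1.0000)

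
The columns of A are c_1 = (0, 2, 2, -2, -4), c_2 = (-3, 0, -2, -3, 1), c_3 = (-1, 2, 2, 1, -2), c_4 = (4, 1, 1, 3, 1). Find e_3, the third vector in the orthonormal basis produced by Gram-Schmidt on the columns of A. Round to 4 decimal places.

e_3 = (-0.6815, 0.4243, 0.2443, 0.5401, 0.0643)

e_1 = c_1/‖c_1‖ = (0, 2, 2, -2, -4)/5.2915 = (0.0000, 0.3780, 0.3780, -0.3780, -0.7559).
r_{12} = e_1·c_2 = -0.3780.
u_2 = c_2 + 0.3780·e_1 = (-3.0000, 0.1429, -1.8571, -3.1429, 0.7143).
‖u_2‖ = 4.7809, so e_2 = (-0.6275, 0.0299, -0.3884, -0.6574, 0.1494).
r_{13} = e_1·c_3 = 2.6458; r_{23} = e_2·c_3 = -1.0458.
u_3 = c_3 − 2.6458·e_1 + 1.0458·e_2 = (-1.6562, 1.0313, 0.5938, 1.3125, 0.1562).
‖u_3‖ = 2.4303, so e_3 = (-0.6815, 0.4243, 0.2443, 0.5401, 0.0643).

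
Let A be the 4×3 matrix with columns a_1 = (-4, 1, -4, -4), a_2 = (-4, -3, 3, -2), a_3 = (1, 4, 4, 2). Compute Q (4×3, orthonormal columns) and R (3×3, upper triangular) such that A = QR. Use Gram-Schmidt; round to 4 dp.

a_1 = (-4, 1, -4, -4); ‖a_1‖ = 7.0000, so q_1 = (-0.5714, 0.1429, -0.5714, -0.5714).
q_1·a_2 = (-0.5714)·(-4) + 0.1429·(-3) + (-0.5714)·3 + (-0.5714)·(-2) = 1.2857.
u_2 = a_2 − 1.2857·q_1 = (-3.2653, -3.1837, 3.7347, -1.2653).
‖u_2‖ = 6.0288, so q_2 = (-0.5416, -0.5281, 0.6195, -0.2099).
q_1·a_3 = (-0.5714)·1 + 0.1429·4 + (-0.5714)·4 + (-0.5714)·2 = -3.4286; q_2·a_3 = (-0.5416)·1 + (-0.5281)·4 + 0.6195·4 + (-0.2099)·2 = -0.5958.
u_3 = a_3 + 3.4286·q_1 + 0.5958·q_2 = (-1.2819, 4.1752, 2.4099, -0.0842).
‖u_3‖ = 4.9890, so q_3 = (-0.2569, 0.8369, 0.4830, -0.0169).

Q = [[-0.5714, -0.5416, -0.2569], [0.1429, -0.5281, 0.8369], [-0.5714, 0.6195, 0.4830], [-0.5714, -0.2099, -0.0169]], R = [[7.0000, 1.2857, -3.4286], [0.0000, 6.0288, -0.5958], [0.0000, 0.0000, 4.9890]]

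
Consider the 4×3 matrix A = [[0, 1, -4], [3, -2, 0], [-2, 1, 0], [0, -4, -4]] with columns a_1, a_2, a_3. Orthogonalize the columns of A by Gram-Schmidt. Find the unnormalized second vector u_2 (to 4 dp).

u_2 = (1.0000, -0.1538, -0.2308, -4.0000)

a_1 = (0, 3, -2, 0); ‖a_1‖ = 3.6056, so q_1 = (0.0000, 0.8321, -0.5547, 0.0000).
q_1·a_2 = 0.0000·1 + 0.8321·(-2) + (-0.5547)·1 + 0.0000·(-4) = -2.2188.
u_2 = a_2 + 2.2188·q_1 = (1.0000, -0.1538, -0.2308, -4.0000).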